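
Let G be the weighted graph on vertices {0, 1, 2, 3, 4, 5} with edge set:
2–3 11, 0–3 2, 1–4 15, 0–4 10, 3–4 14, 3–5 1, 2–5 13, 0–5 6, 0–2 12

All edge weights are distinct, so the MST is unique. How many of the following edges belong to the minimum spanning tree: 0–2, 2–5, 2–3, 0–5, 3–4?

1

Sort edges by weight, then run Kruskal:
3–5 (1): add — endpoints in different components.
0–3 (2): add — endpoints in different components.
0–5 (6): skip — 0 and 5 already connected.
0–4 (10): add — endpoints in different components.
2–3 (11): add — endpoints in different components.
0–2 (12): skip — 0 and 2 already connected.
2–5 (13): skip — 2 and 5 already connected.
3–4 (14): skip — 3 and 4 already connected.
1–4 (15): add — endpoints in different components.
MST edge set: {3–5, 0–3, 0–4, 2–3, 1–4}.
Of the listed edges, {2–3} are in the MST → 1.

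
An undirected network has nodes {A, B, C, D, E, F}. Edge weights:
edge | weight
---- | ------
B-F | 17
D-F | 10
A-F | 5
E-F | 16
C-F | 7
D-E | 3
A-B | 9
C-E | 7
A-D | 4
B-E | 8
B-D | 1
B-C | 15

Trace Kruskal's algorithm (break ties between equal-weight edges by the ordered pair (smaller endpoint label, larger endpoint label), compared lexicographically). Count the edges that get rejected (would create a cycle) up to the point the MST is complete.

Kruskal's algorithm — process edges by increasing weight (ties by edge label):
B-D (1): add. Components now {A} {B,D} {C} {E} {F}
D-E (3): add. Components now {A} {B,D,E} {C} {F}
A-D (4): add. Components now {A,B,D,E} {C} {F}
A-F (5): add. Components now {A,B,D,E,F} {C}
C-E (7): add. Components now {A,B,C,D,E,F}
Edges rejected before the tree was complete: 0.

0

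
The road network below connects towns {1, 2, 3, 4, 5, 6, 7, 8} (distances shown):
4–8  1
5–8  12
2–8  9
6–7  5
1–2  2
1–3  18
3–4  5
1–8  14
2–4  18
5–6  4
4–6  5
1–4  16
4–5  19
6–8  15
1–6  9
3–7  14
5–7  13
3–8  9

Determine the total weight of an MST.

Kruskal's algorithm — process edges by increasing weight (ties by edge label):
4–8 (1): add — endpoints in different components.
1–2 (2): add — endpoints in different components.
5–6 (4): add — endpoints in different components.
3–4 (5): add — endpoints in different components.
4–6 (5): add — endpoints in different components.
6–7 (5): add — endpoints in different components.
1–6 (9): add — endpoints in different components.
MST edges: 4–8, 1–2, 5–6, 3–4, 4–6, 6–7, 1–6; total weight 1+2+4+5+5+5+9 = 31.

31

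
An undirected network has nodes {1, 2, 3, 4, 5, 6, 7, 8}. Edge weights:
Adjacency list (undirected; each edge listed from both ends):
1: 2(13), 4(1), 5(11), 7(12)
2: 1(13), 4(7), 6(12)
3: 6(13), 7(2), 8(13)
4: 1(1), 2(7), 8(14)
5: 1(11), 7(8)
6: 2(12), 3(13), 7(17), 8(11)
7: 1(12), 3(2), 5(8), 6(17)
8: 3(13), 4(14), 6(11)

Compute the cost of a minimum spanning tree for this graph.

Sort edges by weight, then run Kruskal:
1—4 (1): add — endpoints in different components.
3—7 (2): add — endpoints in different components.
2—4 (7): add — endpoints in different components.
5—7 (8): add — endpoints in different components.
1—5 (11): add — endpoints in different components.
6—8 (11): add — endpoints in different components.
1—7 (12): skip — 1 and 7 already connected.
2—6 (12): add — endpoints in different components.
MST edges: 1—4, 3—7, 2—4, 5—7, 1—5, 6—8, 2—6; total weight 1+2+7+8+11+11+12 = 52.

52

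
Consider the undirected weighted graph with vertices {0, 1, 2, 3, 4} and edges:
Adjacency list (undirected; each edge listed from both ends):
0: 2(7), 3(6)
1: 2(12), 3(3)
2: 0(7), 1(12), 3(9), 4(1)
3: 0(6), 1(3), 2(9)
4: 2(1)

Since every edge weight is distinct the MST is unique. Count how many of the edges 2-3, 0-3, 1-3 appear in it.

2

Kruskal's algorithm — process edges by increasing weight (ties by edge label):
2-4 (1): add — endpoints in different components.
1-3 (3): add — endpoints in different components.
0-3 (6): add — endpoints in different components.
0-2 (7): add — endpoints in different components.
MST edge set: {2-4, 1-3, 0-3, 0-2}.
Of the listed edges, {0-3, 1-3} are in the MST → 2.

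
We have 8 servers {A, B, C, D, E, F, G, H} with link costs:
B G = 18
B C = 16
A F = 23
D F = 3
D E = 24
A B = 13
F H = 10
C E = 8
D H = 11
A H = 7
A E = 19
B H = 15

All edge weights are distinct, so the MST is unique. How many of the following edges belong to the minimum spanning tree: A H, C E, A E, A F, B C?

3

Sort edges by weight, then run Kruskal:
D F (3): add — endpoints in different components.
A H (7): add — endpoints in different components.
C E (8): add — endpoints in different components.
F H (10): add — endpoints in different components.
D H (11): skip — D and H already connected.
A B (13): add — endpoints in different components.
B H (15): skip — B and H already connected.
B C (16): add — endpoints in different components.
B G (18): add — endpoints in different components.
MST edge set: {D F, A H, C E, F H, A B, B C, B G}.
Of the listed edges, {A H, C E, B C} are in the MST → 3.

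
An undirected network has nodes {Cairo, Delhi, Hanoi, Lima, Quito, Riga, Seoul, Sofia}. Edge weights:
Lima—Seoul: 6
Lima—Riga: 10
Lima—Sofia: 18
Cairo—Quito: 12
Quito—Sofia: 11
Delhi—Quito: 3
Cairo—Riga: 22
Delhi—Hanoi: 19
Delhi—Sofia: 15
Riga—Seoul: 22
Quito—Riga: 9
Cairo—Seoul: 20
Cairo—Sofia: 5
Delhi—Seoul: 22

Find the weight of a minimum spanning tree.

63

Kruskal: consider edges lightest-first.
Delhi—Quito (3): add — endpoints in different components.
Cairo—Sofia (5): add — endpoints in different components.
Lima—Seoul (6): add — endpoints in different components.
Quito—Riga (9): add — endpoints in different components.
Lima—Riga (10): add — endpoints in different components.
Quito—Sofia (11): add — endpoints in different components.
Cairo—Quito (12): skip — Quito and Cairo already connected.
Delhi—Sofia (15): skip — Sofia and Delhi already connected.
Lima—Sofia (18): skip — Sofia and Lima already connected.
Delhi—Hanoi (19): add — endpoints in different components.
MST edges: Delhi—Quito, Cairo—Sofia, Lima—Seoul, Quito—Riga, Lima—Riga, Quito—Sofia, Delhi—Hanoi; total weight 3+5+6+9+10+11+19 = 63.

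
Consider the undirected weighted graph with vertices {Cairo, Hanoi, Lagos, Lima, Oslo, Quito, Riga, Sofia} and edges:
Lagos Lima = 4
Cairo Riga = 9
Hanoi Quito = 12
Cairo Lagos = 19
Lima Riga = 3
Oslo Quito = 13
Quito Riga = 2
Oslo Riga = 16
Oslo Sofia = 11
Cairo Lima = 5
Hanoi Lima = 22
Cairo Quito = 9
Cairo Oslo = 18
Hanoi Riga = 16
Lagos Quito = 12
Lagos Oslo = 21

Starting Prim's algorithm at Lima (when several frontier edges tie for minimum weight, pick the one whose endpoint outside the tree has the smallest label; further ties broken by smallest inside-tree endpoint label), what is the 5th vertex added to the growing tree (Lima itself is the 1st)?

Prim, starting at Lima.
Step 1: cheapest edge leaving the tree is Lima Riga (3); add Riga.
Step 2: cheapest edge leaving the tree is Quito Riga (2); add Quito.
Step 3: cheapest edge leaving the tree is Lagos Lima (4); add Lagos.
Step 4: cheapest edge leaving the tree is Cairo Lima (5); add Cairo.
Step 5: cheapest edge leaving the tree is Hanoi Quito (12); add Hanoi.
Step 6: cheapest edge leaving the tree is Oslo Quito (13); add Oslo.
Step 7: cheapest edge leaving the tree is Oslo Sofia (11); add Sofia.
Vertex order: Lima, Riga, Quito, Lagos, Cairo, Hanoi, Oslo, Sofia. The 5th vertex is Cairo.

Cairo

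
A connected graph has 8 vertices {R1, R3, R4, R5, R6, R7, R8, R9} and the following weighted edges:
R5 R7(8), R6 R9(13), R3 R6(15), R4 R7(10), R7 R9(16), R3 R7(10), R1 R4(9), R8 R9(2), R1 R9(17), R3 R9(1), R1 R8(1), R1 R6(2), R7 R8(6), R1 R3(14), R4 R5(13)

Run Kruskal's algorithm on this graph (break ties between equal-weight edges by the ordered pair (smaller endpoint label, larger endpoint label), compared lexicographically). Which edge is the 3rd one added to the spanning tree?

Kruskal: consider edges lightest-first.
R1 R8 (1): add — endpoints in different components.
R3 R9 (1): add — endpoints in different components.
R1 R6 (2): add — endpoints in different components.
R8 R9 (2): add — endpoints in different components.
R7 R8 (6): add — endpoints in different components.
R5 R7 (8): add — endpoints in different components.
R1 R4 (9): add — endpoints in different components.
The 3rd edge added is R1 R6.

R1-R6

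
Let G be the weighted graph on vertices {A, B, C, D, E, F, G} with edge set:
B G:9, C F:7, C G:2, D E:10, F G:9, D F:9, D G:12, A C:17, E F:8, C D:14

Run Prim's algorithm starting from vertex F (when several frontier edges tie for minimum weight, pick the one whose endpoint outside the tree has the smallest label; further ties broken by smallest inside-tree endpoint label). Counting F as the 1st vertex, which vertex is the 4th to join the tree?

Grow the tree from F using Prim:
Step 1: frontier [C F 7, E F 8, D F 9, F G 9] → take C F (7); add C.
Step 2: frontier [C G 2, C D 14, A C 17, E F 8, D F 9, F G 9] → take C G (2); add G.
Step 3: frontier [C D 14, A C 17, E F 8, D F 9, B G 9, D G 12] → take E F (8); add E.
Step 4: frontier [C D 14, A C 17, D E 10, D F 9, B G 9, D G 12] → take B G (9); add B.
Step 5: frontier [C D 14, A C 17, D E 10, D F 9, D G 12] → take D F (9); add D.
Step 6: frontier [A C 17] → take A C (17); add A.
Vertex order: F, C, G, E, B, D, A. The 4th vertex is E.

E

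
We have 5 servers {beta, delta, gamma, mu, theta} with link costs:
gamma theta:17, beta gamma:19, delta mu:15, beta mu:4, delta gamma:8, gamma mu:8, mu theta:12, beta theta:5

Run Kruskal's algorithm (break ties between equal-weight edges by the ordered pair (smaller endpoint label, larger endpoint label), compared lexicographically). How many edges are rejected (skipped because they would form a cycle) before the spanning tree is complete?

0

Sort edges by weight, then run Kruskal:
beta mu (4): add. Components now {delta} {beta,mu} {gamma} {theta}
beta theta (5): add. Components now {delta} {beta,mu,theta} {gamma}
delta gamma (8): add. Components now {delta,gamma} {beta,mu,theta}
gamma mu (8): add. Components now {beta,delta,gamma,mu,theta}
Edges rejected before the tree was complete: 0.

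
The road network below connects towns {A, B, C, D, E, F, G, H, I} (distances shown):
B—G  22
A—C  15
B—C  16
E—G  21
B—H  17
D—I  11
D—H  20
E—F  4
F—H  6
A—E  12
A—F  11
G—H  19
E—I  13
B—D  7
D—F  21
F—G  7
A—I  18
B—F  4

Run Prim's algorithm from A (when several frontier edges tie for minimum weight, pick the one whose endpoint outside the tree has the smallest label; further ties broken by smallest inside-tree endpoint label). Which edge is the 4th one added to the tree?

F-H

Grow the tree from A using Prim:
Step 1: cheapest edge leaving the tree is A—F (11); add F.
Step 2: cheapest edge leaving the tree is B—F (4); add B.
Step 3: cheapest edge leaving the tree is E—F (4); add E.
Step 4: cheapest edge leaving the tree is F—H (6); add H.
Step 5: cheapest edge leaving the tree is B—D (7); add D.
Step 6: cheapest edge leaving the tree is F—G (7); add G.
Step 7: cheapest edge leaving the tree is D—I (11); add I.
Step 8: cheapest edge leaving the tree is A—C (15); add C.
The 4th edge added is F—H.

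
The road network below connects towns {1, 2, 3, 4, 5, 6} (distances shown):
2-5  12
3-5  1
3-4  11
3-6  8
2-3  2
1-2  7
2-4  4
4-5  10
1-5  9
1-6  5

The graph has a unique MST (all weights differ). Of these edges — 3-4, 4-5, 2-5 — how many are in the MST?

Sort edges by weight, then run Kruskal:
3-5 (1): add. Components now {1} {2} {3,5} {4} {6}
2-3 (2): add. Components now {1} {2,3,5} {4} {6}
2-4 (4): add. Components now {1} {2,3,4,5} {6}
1-6 (5): add. Components now {1,6} {2,3,4,5}
1-2 (7): add. Components now {1,2,3,4,5,6}
MST edge set: {3-5, 2-3, 2-4, 1-6, 1-2}.
Of the listed edges, {} are in the MST → 0.

0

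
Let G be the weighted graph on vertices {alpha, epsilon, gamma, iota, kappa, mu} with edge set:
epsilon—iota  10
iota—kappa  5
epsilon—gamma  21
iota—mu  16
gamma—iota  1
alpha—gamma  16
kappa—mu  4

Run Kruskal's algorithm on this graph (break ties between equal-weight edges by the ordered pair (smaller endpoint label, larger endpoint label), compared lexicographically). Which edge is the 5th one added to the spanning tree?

alpha-gamma

Kruskal's algorithm — process edges by increasing weight (ties by edge label):
gamma—iota (1): add — endpoints in different components.
kappa—mu (4): add — endpoints in different components.
iota—kappa (5): add — endpoints in different components.
epsilon—iota (10): add — endpoints in different components.
alpha—gamma (16): add — endpoints in different components.
The 5th edge added is alpha—gamma.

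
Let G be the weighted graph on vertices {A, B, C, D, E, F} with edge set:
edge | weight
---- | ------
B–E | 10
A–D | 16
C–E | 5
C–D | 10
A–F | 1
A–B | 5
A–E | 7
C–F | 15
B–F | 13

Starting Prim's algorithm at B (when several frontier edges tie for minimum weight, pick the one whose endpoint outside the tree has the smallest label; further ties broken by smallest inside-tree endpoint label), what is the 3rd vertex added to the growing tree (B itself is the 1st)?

Prim, starting at B.
Step 1: cheapest edge leaving the tree is A–B (5); add A.
Step 2: cheapest edge leaving the tree is A–F (1); add F.
Step 3: cheapest edge leaving the tree is A–E (7); add E.
Step 4: cheapest edge leaving the tree is C–E (5); add C.
Step 5: cheapest edge leaving the tree is C–D (10); add D.
Vertex order: B, A, F, E, C, D. The 3rd vertex is F.

F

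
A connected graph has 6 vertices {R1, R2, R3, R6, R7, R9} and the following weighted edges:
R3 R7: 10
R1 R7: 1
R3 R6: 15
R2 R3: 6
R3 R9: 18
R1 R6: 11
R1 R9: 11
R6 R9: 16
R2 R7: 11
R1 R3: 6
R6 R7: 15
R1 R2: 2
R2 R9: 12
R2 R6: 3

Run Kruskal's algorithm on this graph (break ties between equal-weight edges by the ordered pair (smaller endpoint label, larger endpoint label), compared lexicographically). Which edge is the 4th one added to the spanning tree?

R1-R3

Kruskal's algorithm — process edges by increasing weight (ties by edge label):
R1 R7 (1): add. Components now {R3} {R9} {R6} {R2} {R1,R7}
R1 R2 (2): add. Components now {R3} {R9} {R6} {R1,R2,R7}
R2 R6 (3): add. Components now {R3} {R9} {R1,R2,R6,R7}
R1 R3 (6): add. Components now {R1,R2,R3,R6,R7} {R9}
R2 R3 (6): skip — R3 and R2 already connected.
R3 R7 (10): skip — R3 and R7 already connected.
R1 R6 (11): skip — R6 and R1 already connected.
R1 R9 (11): add. Components now {R1,R2,R3,R6,R7,R9}
The 4th edge added is R1 R3.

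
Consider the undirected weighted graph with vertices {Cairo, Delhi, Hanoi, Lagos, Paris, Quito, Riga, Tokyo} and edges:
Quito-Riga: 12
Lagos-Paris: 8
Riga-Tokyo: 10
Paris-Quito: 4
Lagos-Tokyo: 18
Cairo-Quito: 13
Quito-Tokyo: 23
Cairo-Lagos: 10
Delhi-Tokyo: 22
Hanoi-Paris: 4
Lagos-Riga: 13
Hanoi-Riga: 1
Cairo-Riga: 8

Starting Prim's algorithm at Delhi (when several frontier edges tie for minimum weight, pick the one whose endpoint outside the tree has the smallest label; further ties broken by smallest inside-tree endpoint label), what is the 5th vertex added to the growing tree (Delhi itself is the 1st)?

Prim, starting at Delhi.
Step 1: cheapest edge leaving the tree is Delhi-Tokyo (22); add Tokyo.
Step 2: cheapest edge leaving the tree is Riga-Tokyo (10); add Riga.
Step 3: cheapest edge leaving the tree is Hanoi-Riga (1); add Hanoi.
Step 4: cheapest edge leaving the tree is Hanoi-Paris (4); add Paris.
Step 5: cheapest edge leaving the tree is Paris-Quito (4); add Quito.
Step 6: cheapest edge leaving the tree is Cairo-Riga (8); add Cairo.
Step 7: cheapest edge leaving the tree is Lagos-Paris (8); add Lagos.
Vertex order: Delhi, Tokyo, Riga, Hanoi, Paris, Quito, Cairo, Lagos. The 5th vertex is Paris.

Paris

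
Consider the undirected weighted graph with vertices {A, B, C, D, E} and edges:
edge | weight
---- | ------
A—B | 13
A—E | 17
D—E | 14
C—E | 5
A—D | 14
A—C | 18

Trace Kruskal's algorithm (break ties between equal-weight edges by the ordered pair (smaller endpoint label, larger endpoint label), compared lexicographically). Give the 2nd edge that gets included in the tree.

Kruskal: consider edges lightest-first.
C—E (5): add. Components now {A} {B} {C,E} {D}
A—B (13): add. Components now {A,B} {C,E} {D}
A—D (14): add. Components now {A,B,D} {C,E}
D—E (14): add. Components now {A,B,C,D,E}
The 2nd edge added is A—B.

A-B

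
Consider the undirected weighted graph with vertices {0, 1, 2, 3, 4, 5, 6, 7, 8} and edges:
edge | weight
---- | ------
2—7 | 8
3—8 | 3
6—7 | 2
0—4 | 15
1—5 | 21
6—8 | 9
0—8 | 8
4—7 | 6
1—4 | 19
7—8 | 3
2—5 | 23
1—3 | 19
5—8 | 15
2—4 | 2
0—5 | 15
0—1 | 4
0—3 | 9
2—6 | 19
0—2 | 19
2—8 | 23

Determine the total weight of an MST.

Grow the tree from 6 using Prim:
Step 1: cheapest edge leaving the tree is 6—7 (2); add 7.
Step 2: cheapest edge leaving the tree is 7—8 (3); add 8.
Step 3: cheapest edge leaving the tree is 3—8 (3); add 3.
Step 4: cheapest edge leaving the tree is 4—7 (6); add 4.
Step 5: cheapest edge leaving the tree is 2—4 (2); add 2.
Step 6: cheapest edge leaving the tree is 0—8 (8); add 0.
Step 7: cheapest edge leaving the tree is 0—1 (4); add 1.
Step 8: cheapest edge leaving the tree is 0—5 (15); add 5.
MST edges: 6—7, 7—8, 3—8, 4—7, 2—4, 0—8, 0—1, 0—5; total weight 2+3+3+6+2+8+4+15 = 43.

43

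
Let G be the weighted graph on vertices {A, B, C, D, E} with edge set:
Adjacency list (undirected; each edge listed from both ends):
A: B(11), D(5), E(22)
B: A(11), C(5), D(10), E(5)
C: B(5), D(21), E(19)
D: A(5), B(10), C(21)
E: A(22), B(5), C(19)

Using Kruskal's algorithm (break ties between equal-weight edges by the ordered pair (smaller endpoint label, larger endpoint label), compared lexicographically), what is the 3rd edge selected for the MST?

Kruskal: consider edges lightest-first.
A–D (5): add. Components now {A,D} {B} {C} {E}
B–C (5): add. Components now {A,D} {B,C} {E}
B–E (5): add. Components now {A,D} {B,C,E}
B–D (10): add. Components now {A,B,C,D,E}
The 3rd edge added is B–E.

B-E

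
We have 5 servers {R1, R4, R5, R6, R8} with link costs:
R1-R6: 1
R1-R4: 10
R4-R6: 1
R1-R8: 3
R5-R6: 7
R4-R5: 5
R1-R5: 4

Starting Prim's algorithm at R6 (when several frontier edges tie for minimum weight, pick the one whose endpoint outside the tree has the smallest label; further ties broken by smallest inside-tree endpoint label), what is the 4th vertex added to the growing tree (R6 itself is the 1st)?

Grow the tree from R6 using Prim:
Step 1: cheapest edge leaving the tree is R1-R6 (1); add R1.
Step 2: cheapest edge leaving the tree is R4-R6 (1); add R4.
Step 3: cheapest edge leaving the tree is R1-R8 (3); add R8.
Step 4: cheapest edge leaving the tree is R1-R5 (4); add R5.
Vertex order: R6, R1, R4, R8, R5. The 4th vertex is R8.

R8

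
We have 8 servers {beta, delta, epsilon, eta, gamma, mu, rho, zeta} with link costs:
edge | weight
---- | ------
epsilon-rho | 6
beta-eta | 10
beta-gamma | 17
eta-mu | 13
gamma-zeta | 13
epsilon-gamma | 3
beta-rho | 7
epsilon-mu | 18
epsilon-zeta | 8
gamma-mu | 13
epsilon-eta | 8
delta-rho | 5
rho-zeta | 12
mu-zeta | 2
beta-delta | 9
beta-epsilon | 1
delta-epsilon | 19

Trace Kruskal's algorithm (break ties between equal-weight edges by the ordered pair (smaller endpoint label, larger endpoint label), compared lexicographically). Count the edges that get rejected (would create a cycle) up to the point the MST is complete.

Kruskal: consider edges lightest-first.
beta-epsilon (1): add — endpoints in different components.
mu-zeta (2): add — endpoints in different components.
epsilon-gamma (3): add — endpoints in different components.
delta-rho (5): add — endpoints in different components.
epsilon-rho (6): add — endpoints in different components.
beta-rho (7): skip — beta and rho already connected.
epsilon-eta (8): add — endpoints in different components.
epsilon-zeta (8): add — endpoints in different components.
Edges rejected before the tree was complete: 1.

1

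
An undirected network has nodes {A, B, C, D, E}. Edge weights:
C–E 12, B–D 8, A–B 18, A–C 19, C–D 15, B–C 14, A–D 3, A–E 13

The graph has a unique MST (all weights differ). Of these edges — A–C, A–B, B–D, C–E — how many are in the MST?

2

Kruskal: consider edges lightest-first.
A–D (3): add — endpoints in different components.
B–D (8): add — endpoints in different components.
C–E (12): add — endpoints in different components.
A–E (13): add — endpoints in different components.
MST edge set: {A–D, B–D, C–E, A–E}.
Of the listed edges, {B–D, C–E} are in the MST → 2.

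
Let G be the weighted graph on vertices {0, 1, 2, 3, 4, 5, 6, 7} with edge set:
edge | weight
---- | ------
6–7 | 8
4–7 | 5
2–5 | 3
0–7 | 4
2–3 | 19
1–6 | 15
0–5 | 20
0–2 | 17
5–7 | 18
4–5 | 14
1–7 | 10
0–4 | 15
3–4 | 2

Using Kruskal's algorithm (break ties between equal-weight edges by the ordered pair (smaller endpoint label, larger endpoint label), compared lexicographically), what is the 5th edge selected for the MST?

Sort edges by weight, then run Kruskal:
3–4 (2): add — endpoints in different components.
2–5 (3): add — endpoints in different components.
0–7 (4): add — endpoints in different components.
4–7 (5): add — endpoints in different components.
6–7 (8): add — endpoints in different components.
1–7 (10): add — endpoints in different components.
4–5 (14): add — endpoints in different components.
The 5th edge added is 6–7.

6-7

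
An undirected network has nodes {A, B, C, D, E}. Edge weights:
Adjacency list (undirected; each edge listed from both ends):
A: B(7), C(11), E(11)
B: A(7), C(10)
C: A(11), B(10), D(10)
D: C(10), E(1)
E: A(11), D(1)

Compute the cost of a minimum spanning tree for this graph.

28

Sort edges by weight, then run Kruskal:
D-E (1): add. Components now {A} {B} {C} {D,E}
A-B (7): add. Components now {A,B} {C} {D,E}
B-C (10): add. Components now {A,B,C} {D,E}
C-D (10): add. Components now {A,B,C,D,E}
MST edges: D-E, A-B, B-C, C-D; total weight 1+7+10+10 = 28.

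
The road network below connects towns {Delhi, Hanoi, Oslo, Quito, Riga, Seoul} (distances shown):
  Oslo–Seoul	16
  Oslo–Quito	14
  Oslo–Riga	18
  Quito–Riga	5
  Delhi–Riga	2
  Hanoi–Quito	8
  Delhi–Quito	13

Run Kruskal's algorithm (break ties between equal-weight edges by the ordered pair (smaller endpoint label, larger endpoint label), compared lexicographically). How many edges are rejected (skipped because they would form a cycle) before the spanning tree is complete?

Sort edges by weight, then run Kruskal:
Delhi–Riga (2): add — endpoints in different components.
Quito–Riga (5): add — endpoints in different components.
Hanoi–Quito (8): add — endpoints in different components.
Delhi–Quito (13): skip — Quito and Delhi already connected.
Oslo–Quito (14): add — endpoints in different components.
Oslo–Seoul (16): add — endpoints in different components.
Edges rejected before the tree was complete: 1.

1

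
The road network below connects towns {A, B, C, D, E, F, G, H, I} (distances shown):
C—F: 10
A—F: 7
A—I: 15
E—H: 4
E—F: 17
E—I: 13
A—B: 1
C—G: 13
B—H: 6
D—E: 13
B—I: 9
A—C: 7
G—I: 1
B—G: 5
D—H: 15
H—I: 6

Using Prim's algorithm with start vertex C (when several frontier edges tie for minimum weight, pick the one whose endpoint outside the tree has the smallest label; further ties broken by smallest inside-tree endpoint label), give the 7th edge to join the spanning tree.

A-F

Prim's algorithm from C:
Step 1: cheapest edge leaving the tree is A—C (7); add A.
Step 2: cheapest edge leaving the tree is A—B (1); add B.
Step 3: cheapest edge leaving the tree is B—G (5); add G.
Step 4: cheapest edge leaving the tree is G—I (1); add I.
Step 5: cheapest edge leaving the tree is B—H (6); add H.
Step 6: cheapest edge leaving the tree is E—H (4); add E.
Step 7: cheapest edge leaving the tree is A—F (7); add F.
Step 8: cheapest edge leaving the tree is D—E (13); add D.
The 7th edge added is A—F.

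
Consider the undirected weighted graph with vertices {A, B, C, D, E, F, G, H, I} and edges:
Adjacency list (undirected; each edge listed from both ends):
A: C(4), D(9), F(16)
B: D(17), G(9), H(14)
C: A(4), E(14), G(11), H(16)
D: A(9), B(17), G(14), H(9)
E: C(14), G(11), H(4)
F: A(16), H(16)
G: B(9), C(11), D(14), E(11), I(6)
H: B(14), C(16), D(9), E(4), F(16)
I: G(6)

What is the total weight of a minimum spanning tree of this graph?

Kruskal's algorithm — process edges by increasing weight (ties by edge label):
A-C (4): add — endpoints in different components.
E-H (4): add — endpoints in different components.
G-I (6): add — endpoints in different components.
A-D (9): add — endpoints in different components.
B-G (9): add — endpoints in different components.
D-H (9): add — endpoints in different components.
C-G (11): add — endpoints in different components.
E-G (11): skip — E and G already connected.
B-H (14): skip — B and H already connected.
C-E (14): skip — C and E already connected.
D-G (14): skip — D and G already connected.
A-F (16): add — endpoints in different components.
MST edges: A-C, E-H, G-I, A-D, B-G, D-H, C-G, A-F; total weight 4+4+6+9+9+9+11+16 = 68.

68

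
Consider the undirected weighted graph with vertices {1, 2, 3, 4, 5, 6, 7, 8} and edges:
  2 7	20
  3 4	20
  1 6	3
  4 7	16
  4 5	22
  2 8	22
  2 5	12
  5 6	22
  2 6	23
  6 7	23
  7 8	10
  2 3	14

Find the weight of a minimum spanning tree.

97

Kruskal: consider edges lightest-first.
1 6 (3): add — endpoints in different components.
7 8 (10): add — endpoints in different components.
2 5 (12): add — endpoints in different components.
2 3 (14): add — endpoints in different components.
4 7 (16): add — endpoints in different components.
2 7 (20): add — endpoints in different components.
3 4 (20): skip — 3 and 4 already connected.
2 8 (22): skip — 2 and 8 already connected.
4 5 (22): skip — 4 and 5 already connected.
5 6 (22): add — endpoints in different components.
MST edges: 1 6, 7 8, 2 5, 2 3, 4 7, 2 7, 5 6; total weight 3+10+12+14+16+20+22 = 97.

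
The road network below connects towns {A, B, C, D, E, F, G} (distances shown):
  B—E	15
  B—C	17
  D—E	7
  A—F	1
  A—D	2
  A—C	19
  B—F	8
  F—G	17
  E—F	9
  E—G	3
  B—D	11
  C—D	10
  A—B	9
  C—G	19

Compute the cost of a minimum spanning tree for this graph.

31

Prim, starting at D.
Step 1: cheapest edge leaving the tree is A—D (2); add A.
Step 2: cheapest edge leaving the tree is A—F (1); add F.
Step 3: cheapest edge leaving the tree is D—E (7); add E.
Step 4: cheapest edge leaving the tree is E—G (3); add G.
Step 5: cheapest edge leaving the tree is B—F (8); add B.
Step 6: cheapest edge leaving the tree is C—D (10); add C.
MST edges: A—D, A—F, D—E, E—G, B—F, C—D; total weight 2+1+7+3+8+10 = 31.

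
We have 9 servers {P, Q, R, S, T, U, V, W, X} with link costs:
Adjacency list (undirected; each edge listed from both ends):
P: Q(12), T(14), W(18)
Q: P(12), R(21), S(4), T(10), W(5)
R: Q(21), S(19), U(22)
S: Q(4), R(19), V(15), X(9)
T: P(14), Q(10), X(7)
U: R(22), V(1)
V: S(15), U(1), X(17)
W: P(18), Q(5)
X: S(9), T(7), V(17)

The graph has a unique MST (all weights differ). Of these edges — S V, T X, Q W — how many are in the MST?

3

Sort edges by weight, then run Kruskal:
U V (1): add — endpoints in different components.
Q S (4): add — endpoints in different components.
Q W (5): add — endpoints in different components.
T X (7): add — endpoints in different components.
S X (9): add — endpoints in different components.
Q T (10): skip — Q and T already connected.
P Q (12): add — endpoints in different components.
P T (14): skip — T and P already connected.
S V (15): add — endpoints in different components.
V X (17): skip — X and V already connected.
P W (18): skip — W and P already connected.
R S (19): add — endpoints in different components.
MST edge set: {U V, Q S, Q W, T X, S X, P Q, S V, R S}.
Of the listed edges, {S V, T X, Q W} are in the MST → 3.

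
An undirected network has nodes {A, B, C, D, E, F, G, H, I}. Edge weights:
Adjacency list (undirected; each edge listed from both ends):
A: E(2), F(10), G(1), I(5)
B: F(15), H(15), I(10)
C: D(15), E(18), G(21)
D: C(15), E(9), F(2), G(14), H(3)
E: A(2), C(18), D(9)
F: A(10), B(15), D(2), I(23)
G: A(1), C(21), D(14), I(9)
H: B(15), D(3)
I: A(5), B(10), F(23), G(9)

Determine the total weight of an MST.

47

Grow the tree from H using Prim:
Step 1: cheapest edge leaving the tree is D—H (3); add D.
Step 2: cheapest edge leaving the tree is D—F (2); add F.
Step 3: cheapest edge leaving the tree is D—E (9); add E.
Step 4: cheapest edge leaving the tree is A—E (2); add A.
Step 5: cheapest edge leaving the tree is A—G (1); add G.
Step 6: cheapest edge leaving the tree is A—I (5); add I.
Step 7: cheapest edge leaving the tree is B—I (10); add B.
Step 8: cheapest edge leaving the tree is C—D (15); add C.
MST edges: D—H, D—F, D—E, A—E, A—G, A—I, B—I, C—D; total weight 3+2+9+2+1+5+10+15 = 47.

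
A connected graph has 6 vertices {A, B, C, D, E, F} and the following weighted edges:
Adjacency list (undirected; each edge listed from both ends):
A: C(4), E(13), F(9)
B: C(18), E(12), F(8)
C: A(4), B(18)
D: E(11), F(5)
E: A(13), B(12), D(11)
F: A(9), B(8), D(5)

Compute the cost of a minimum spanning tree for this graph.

Kruskal's algorithm — process edges by increasing weight (ties by edge label):
A C (4): add. Components now {A,C} {B} {D} {E} {F}
D F (5): add. Components now {A,C} {B} {D,F} {E}
B F (8): add. Components now {A,C} {B,D,F} {E}
A F (9): add. Components now {A,B,C,D,F} {E}
D E (11): add. Components now {A,B,C,D,E,F}
MST edges: A C, D F, B F, A F, D E; total weight 4+5+8+9+11 = 37.

37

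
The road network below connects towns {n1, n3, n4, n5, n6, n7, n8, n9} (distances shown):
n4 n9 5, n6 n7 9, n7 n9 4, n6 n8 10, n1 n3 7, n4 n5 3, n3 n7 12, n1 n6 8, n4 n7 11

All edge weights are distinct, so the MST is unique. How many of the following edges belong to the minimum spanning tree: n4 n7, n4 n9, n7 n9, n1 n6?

3

Sort edges by weight, then run Kruskal:
n4 n5 (3): add — endpoints in different components.
n7 n9 (4): add — endpoints in different components.
n4 n9 (5): add — endpoints in different components.
n1 n3 (7): add — endpoints in different components.
n1 n6 (8): add — endpoints in different components.
n6 n7 (9): add — endpoints in different components.
n6 n8 (10): add — endpoints in different components.
MST edge set: {n4 n5, n7 n9, n4 n9, n1 n3, n1 n6, n6 n7, n6 n8}.
Of the listed edges, {n4 n9, n7 n9, n1 n6} are in the MST → 3.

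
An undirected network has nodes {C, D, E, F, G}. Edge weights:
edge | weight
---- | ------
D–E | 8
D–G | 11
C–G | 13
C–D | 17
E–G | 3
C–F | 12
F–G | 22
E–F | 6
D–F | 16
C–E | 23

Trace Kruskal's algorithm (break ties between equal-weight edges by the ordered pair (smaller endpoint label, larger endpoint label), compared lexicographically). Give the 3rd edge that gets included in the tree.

D-E

Sort edges by weight, then run Kruskal:
E–G (3): add — endpoints in different components.
E–F (6): add — endpoints in different components.
D–E (8): add — endpoints in different components.
D–G (11): skip — D and G already connected.
C–F (12): add — endpoints in different components.
The 3rd edge added is D–E.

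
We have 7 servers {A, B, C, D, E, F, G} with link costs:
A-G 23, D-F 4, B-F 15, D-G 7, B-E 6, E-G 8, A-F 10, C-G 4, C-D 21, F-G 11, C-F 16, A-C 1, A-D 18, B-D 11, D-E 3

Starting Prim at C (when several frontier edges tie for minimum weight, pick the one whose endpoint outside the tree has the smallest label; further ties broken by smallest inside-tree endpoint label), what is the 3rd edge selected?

D-G

Prim's algorithm from C:
Step 1: cheapest edge leaving the tree is A-C (1); add A.
Step 2: cheapest edge leaving the tree is C-G (4); add G.
Step 3: cheapest edge leaving the tree is D-G (7); add D.
Step 4: cheapest edge leaving the tree is D-E (3); add E.
Step 5: cheapest edge leaving the tree is D-F (4); add F.
Step 6: cheapest edge leaving the tree is B-E (6); add B.
The 3rd edge added is D-G.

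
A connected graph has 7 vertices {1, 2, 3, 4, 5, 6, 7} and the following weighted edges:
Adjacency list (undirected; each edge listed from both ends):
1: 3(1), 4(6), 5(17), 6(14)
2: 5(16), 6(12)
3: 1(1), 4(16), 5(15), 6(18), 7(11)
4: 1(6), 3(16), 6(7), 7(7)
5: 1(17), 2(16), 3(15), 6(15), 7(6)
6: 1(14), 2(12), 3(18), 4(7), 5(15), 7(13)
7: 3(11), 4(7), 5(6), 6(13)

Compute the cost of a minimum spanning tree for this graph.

39

Kruskal's algorithm — process edges by increasing weight (ties by edge label):
1-3 (1): add — endpoints in different components.
1-4 (6): add — endpoints in different components.
5-7 (6): add — endpoints in different components.
4-6 (7): add — endpoints in different components.
4-7 (7): add — endpoints in different components.
3-7 (11): skip — 3 and 7 already connected.
2-6 (12): add — endpoints in different components.
MST edges: 1-3, 1-4, 5-7, 4-6, 4-7, 2-6; total weight 1+6+6+7+7+12 = 39.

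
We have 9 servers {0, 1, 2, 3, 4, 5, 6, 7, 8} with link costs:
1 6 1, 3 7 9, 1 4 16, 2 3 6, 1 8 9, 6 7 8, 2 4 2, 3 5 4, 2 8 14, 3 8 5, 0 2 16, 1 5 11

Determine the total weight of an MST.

Kruskal: consider edges lightest-first.
1 6 (1): add — endpoints in different components.
2 4 (2): add — endpoints in different components.
3 5 (4): add — endpoints in different components.
3 8 (5): add — endpoints in different components.
2 3 (6): add — endpoints in different components.
6 7 (8): add — endpoints in different components.
1 8 (9): add — endpoints in different components.
3 7 (9): skip — 3 and 7 already connected.
1 5 (11): skip — 1 and 5 already connected.
2 8 (14): skip — 2 and 8 already connected.
0 2 (16): add — endpoints in different components.
MST edges: 1 6, 2 4, 3 5, 3 8, 2 3, 6 7, 1 8, 0 2; total weight 1+2+4+5+6+8+9+16 = 51.

51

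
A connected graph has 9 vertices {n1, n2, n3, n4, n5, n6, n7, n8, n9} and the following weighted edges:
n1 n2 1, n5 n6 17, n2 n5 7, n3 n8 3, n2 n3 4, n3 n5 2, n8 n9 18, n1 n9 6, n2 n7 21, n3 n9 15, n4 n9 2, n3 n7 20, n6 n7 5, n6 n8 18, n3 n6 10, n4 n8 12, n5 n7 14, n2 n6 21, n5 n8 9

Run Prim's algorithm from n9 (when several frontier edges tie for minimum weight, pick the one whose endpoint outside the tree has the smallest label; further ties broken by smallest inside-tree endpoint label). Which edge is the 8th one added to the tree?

Prim, starting at n9.
Step 1: cheapest edge leaving the tree is n4 n9 (2); add n4.
Step 2: cheapest edge leaving the tree is n1 n9 (6); add n1.
Step 3: cheapest edge leaving the tree is n1 n2 (1); add n2.
Step 4: cheapest edge leaving the tree is n2 n3 (4); add n3.
Step 5: cheapest edge leaving the tree is n3 n5 (2); add n5.
Step 6: cheapest edge leaving the tree is n3 n8 (3); add n8.
Step 7: cheapest edge leaving the tree is n3 n6 (10); add n6.
Step 8: cheapest edge leaving the tree is n6 n7 (5); add n7.
The 8th edge added is n6 n7.

n6-n7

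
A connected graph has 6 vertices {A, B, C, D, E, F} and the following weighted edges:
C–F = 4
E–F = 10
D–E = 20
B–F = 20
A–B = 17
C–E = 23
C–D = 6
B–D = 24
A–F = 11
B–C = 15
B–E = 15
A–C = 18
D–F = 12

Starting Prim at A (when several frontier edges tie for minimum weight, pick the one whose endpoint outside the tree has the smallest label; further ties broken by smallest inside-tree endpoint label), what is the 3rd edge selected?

C-D

Prim, starting at A.
Step 1: frontier [A–F 11, A–B 17, A–C 18] → take A–F (11); add F.
Step 2: frontier [A–B 17, A–C 18, C–F 4, E–F 10, D–F 12, B–F 20] → take C–F (4); add C.
Step 3: frontier [A–B 17, C–D 6, B–C 15, C–E 23, E–F 10, D–F 12, B–F 20] → take C–D (6); add D.
Step 4: frontier [A–B 17, B–C 15, C–E 23, D–E 20, B–D 24, E–F 10, B–F 20] → take E–F (10); add E.
Step 5: frontier [A–B 17, B–C 15, B–D 24, B–E 15, B–F 20] → take B–C (15); add B.
The 3rd edge added is C–D.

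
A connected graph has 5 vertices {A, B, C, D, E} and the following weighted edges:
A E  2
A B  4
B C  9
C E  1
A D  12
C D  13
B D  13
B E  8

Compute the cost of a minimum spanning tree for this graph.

Kruskal: consider edges lightest-first.
C E (1): add — endpoints in different components.
A E (2): add — endpoints in different components.
A B (4): add — endpoints in different components.
B E (8): skip — B and E already connected.
B C (9): skip — B and C already connected.
A D (12): add — endpoints in different components.
MST edges: C E, A E, A B, A D; total weight 1+2+4+12 = 19.

19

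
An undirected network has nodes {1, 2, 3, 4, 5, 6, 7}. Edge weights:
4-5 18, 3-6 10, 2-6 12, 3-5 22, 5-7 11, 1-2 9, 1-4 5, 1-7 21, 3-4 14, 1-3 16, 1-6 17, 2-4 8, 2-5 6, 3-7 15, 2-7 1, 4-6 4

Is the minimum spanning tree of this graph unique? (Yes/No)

Yes

Sort edges by weight, then run Kruskal:
2-7 (1): add. Components now {1} {2,7} {3} {4} {5} {6}
4-6 (4): add. Components now {1} {2,7} {3} {4,6} {5}
1-4 (5): add. Components now {1,4,6} {2,7} {3} {5}
2-5 (6): add. Components now {1,4,6} {2,5,7} {3}
2-4 (8): add. Components now {1,2,4,5,6,7} {3}
1-2 (9): skip — 1 and 2 already connected.
3-6 (10): add. Components now {1,2,3,4,5,6,7}
Every non-tree edge has weight strictly greater than the heaviest edge on the tree path between its endpoints, so the MST is unique.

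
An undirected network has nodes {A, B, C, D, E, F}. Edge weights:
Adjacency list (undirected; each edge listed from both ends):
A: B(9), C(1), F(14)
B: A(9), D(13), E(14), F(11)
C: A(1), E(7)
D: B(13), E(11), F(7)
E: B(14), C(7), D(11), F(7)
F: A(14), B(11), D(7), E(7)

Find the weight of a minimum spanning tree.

31

Kruskal's algorithm — process edges by increasing weight (ties by edge label):
A—C (1): add. Components now {A,C} {B} {D} {E} {F}
C—E (7): add. Components now {A,C,E} {B} {D} {F}
D—F (7): add. Components now {A,C,E} {B} {D,F}
E—F (7): add. Components now {A,C,D,E,F} {B}
A—B (9): add. Components now {A,B,C,D,E,F}
MST edges: A—C, C—E, D—F, E—F, A—B; total weight 1+7+7+7+9 = 31.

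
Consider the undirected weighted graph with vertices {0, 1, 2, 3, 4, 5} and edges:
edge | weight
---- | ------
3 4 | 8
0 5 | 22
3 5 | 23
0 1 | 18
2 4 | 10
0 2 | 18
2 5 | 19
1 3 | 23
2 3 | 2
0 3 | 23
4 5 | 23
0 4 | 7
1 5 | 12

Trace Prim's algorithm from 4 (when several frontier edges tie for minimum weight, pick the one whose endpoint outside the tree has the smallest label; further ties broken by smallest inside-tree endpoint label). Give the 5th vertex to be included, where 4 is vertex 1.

1

Prim's algorithm from 4:
Step 1: frontier [0 4 7, 3 4 8, 2 4 10, 4 5 23] → take 0 4 (7); add 0.
Step 2: frontier [0 1 18, 0 2 18, 0 5 22, 0 3 23, 3 4 8, 2 4 10, 4 5 23] → take 3 4 (8); add 3.
Step 3: frontier [0 1 18, 0 2 18, 0 5 22, 2 3 2, 1 3 23, 3 5 23, 2 4 10, 4 5 23] → take 2 3 (2); add 2.
Step 4: frontier [0 1 18, 0 5 22, 2 5 19, 1 3 23, 3 5 23, 4 5 23] → take 0 1 (18); add 1.
Step 5: frontier [0 5 22, 1 5 12, 2 5 19, 3 5 23, 4 5 23] → take 1 5 (12); add 5.
Vertex order: 4, 0, 3, 2, 1, 5. The 5th vertex is 1.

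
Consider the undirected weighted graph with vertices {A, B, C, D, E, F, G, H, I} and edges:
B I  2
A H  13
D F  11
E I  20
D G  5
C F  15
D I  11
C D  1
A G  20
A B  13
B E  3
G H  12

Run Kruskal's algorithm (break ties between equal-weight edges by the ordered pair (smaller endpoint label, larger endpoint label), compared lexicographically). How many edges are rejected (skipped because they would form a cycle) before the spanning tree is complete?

0

Kruskal: consider edges lightest-first.
C D (1): add — endpoints in different components.
B I (2): add — endpoints in different components.
B E (3): add — endpoints in different components.
D G (5): add — endpoints in different components.
D F (11): add — endpoints in different components.
D I (11): add — endpoints in different components.
G H (12): add — endpoints in different components.
A B (13): add — endpoints in different components.
Edges rejected before the tree was complete: 0.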